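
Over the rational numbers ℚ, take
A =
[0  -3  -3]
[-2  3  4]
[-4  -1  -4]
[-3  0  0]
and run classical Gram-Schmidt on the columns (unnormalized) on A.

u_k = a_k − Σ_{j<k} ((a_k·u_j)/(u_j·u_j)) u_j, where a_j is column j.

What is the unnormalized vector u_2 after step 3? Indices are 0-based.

Step 1: u_0 = a_0 = (0, -2, -4, -3).
Step 2: u_1 = a_1 − (-2/29)·u_0 = (-3, 83/29, -37/29, -6/29).
Step 3: u_2 = a_2 − (8/29)·u_0 − (741/547)·u_1 = (582/547, 369/547, -639/547, 606/547).

u_2 = (582/547, 369/547, -639/547, 606/547)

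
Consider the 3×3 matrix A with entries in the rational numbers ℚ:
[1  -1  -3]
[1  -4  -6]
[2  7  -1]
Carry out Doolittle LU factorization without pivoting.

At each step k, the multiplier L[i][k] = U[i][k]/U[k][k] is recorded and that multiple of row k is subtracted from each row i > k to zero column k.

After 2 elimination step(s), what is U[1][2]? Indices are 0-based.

U[1][2] = -3

Step 1: pivot at (0,0) is 1.
  row1 ← row1 − (1)·row0  ⇒  L[1][0]=1, U row1=(0, -3, -3)
  row2 ← row2 − (2)·row0  ⇒  L[2][0]=2, U row2=(0, 9, 5)
Step 2: pivot at (1,1) is -3.
  row2 ← row2 − (-3)·row1  ⇒  L[2][1]=-3, U row2=(0, 0, -4)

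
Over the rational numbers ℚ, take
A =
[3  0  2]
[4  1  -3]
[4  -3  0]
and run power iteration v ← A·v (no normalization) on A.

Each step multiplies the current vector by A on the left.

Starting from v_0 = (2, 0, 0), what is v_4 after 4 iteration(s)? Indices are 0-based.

v_0 = (2, 0, 0).
v_1 = A·v_0 = (6, 8, 8).
v_2 = A·v_1 = (34, 8, 0).
v_3 = A·v_2 = (102, 144, 112).
v_4 = A·v_3 = (530, 216, -24).

v_4 = (530, 216, -24)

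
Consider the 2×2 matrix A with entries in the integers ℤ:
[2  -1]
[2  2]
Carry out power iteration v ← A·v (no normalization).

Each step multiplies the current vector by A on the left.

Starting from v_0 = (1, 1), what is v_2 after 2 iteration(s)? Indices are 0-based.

v_2 = (-2, 10)

v_0 = (1, 1).
v_1 = A·v_0 = (1, 4).
v_2 = A·v_1 = (-2, 10).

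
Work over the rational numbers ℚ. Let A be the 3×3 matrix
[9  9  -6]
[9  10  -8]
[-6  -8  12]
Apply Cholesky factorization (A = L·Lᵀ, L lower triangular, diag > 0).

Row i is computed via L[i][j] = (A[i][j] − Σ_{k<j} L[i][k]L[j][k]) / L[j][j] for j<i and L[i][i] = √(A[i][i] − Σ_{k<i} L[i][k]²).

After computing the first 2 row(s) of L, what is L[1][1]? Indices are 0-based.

Step 1: L[0][0] = √(9) = 3.
  L[1][0] = (9) / L[0][0] = 3.
Step 2: L[1][1] = √(1) = 1.

L[1][1] = 1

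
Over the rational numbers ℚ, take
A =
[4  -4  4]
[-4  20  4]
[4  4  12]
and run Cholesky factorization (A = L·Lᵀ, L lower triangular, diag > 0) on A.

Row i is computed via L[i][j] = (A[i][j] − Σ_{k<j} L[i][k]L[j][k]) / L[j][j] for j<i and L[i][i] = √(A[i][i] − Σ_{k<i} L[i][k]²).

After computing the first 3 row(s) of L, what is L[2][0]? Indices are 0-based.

Step 1: L[0][0] = √(4) = 2.
  L[1][0] = (-4) / L[0][0] = -2.
Step 2: L[1][1] = √(16) = 4.
  L[2][0] = (4) / L[0][0] = 2.
  L[2][1] = (8) / L[1][1] = 2.
Step 3: L[2][2] = √(4) = 2.

L[2][0] = 2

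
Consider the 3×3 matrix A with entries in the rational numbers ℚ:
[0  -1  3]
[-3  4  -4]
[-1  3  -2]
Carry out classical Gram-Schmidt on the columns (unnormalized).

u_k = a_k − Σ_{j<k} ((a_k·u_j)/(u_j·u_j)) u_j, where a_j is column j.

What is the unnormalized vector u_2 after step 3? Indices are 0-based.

Step 1: u_0 = a_0 = (0, -3, -1).
Step 2: u_1 = a_1 − (-3/2)·u_0 = (-1, -1/2, 3/2).
Step 3: u_2 = a_2 − (7/5)·u_0 − (-8/7)·u_1 = (13/7, -13/35, 39/35).

u_2 = (13/7, -13/35, 39/35)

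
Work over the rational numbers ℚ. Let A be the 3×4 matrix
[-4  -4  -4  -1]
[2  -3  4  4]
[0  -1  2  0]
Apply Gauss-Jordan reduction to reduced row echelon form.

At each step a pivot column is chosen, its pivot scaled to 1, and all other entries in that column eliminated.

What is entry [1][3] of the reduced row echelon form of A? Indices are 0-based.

M[1][3] = -7/8

pivot(0,0)=-4: scale R0 → (1, 1, 1, 1/4)
  clear (1,0): R1 −= (2)R0 → (0, -5, 2, 7/2)
pivot(1,1)=-5: scale R1 → (0, 1, -2/5, -7/10)
  clear (0,1): R0 −= (1)R1 → (1, 0, 7/5, 19/20)
  clear (2,1): R2 −= (-1)R1 → (0, 0, 8/5, -7/10)
pivot(2,2)=8/5: scale R2 → (0, 0, 1, -7/16)
  clear (0,2): R0 −= (7/5)R2 → (1, 0, 0, 25/16)
  clear (1,2): R1 −= (-2/5)R2 → (0, 1, 0, -7/8)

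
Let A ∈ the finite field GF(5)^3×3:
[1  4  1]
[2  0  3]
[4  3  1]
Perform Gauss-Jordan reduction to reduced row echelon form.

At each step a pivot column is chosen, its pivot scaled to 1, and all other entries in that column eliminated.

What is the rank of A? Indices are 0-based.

rank = 3

step 1: normalize row 0 (÷1) = (1, 4, 1)
  row 1: subtract 2×row0 = (0, 2, 1)
  row 2: subtract 4×row0 = (0, 2, 2)
step 2: normalize row 1 (÷2) = (0, 1, 3)
  row 0: subtract 4×row1 = (1, 0, 4)
  row 2: subtract 2×row1 = (0, 0, 1)
step 3: normalize row 2 (÷1) = (0, 0, 1)
  row 0: subtract 4×row2 = (1, 0, 0)
  row 1: subtract 3×row2 = (0, 1, 0)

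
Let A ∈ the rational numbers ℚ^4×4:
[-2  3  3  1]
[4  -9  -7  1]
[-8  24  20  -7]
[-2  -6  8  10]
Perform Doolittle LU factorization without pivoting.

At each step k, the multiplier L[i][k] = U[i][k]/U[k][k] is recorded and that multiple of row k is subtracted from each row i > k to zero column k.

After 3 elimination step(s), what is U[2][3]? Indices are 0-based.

U[2][3] = 1

Step 1: pivot at (0,0) is -2.
  row1 ← row1 − (-2)·row0  ⇒  L[1][0]=-2, U row1=(0, -3, -1, 3)
  row2 ← row2 − (4)·row0  ⇒  L[2][0]=4, U row2=(0, 12, 8, -11)
  row3 ← row3 − (1)·row0  ⇒  L[3][0]=1, U row3=(0, -9, 5, 9)
Step 2: pivot at (1,1) is -3.
  row2 ← row2 − (-4)·row1  ⇒  L[2][1]=-4, U row2=(0, 0, 4, 1)
  row3 ← row3 − (3)·row1  ⇒  L[3][1]=3, U row3=(0, 0, 8, 0)
Step 3: pivot at (2,2) is 4.
  row3 ← row3 − (2)·row2  ⇒  L[3][2]=2, U row3=(0, 0, 0, -2)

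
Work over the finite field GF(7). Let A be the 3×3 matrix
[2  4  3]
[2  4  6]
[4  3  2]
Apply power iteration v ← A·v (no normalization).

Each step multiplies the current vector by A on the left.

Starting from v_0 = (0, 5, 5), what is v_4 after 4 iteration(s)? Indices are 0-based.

v_4 = (3, 2, 5)

v_0 = (0, 5, 5).
v_1 = A·v_0 = (0, 1, 4).
v_2 = A·v_1 = (2, 0, 4).
v_3 = A·v_2 = (2, 0, 2).
v_4 = A·v_3 = (3, 2, 5).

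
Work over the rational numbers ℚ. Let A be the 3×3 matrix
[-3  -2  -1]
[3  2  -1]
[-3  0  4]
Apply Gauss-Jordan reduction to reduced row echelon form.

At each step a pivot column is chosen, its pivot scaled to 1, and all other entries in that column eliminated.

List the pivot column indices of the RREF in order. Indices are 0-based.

pivot columns: 0, 1, 2

step 1: normalize row 0 (÷-3) = (1, 2/3, 1/3)
  row 1: subtract 3×row0 = (0, 0, -2)
  row 2: subtract -3×row0 = (0, 2, 5)
step 2: exchange rows 1,2
step 2: normalize row 1 (÷2) = (0, 1, 5/2)
  row 0: subtract 2/3×row1 = (1, 0, -4/3)
step 3: normalize row 2 (÷-2) = (0, 0, 1)
  row 0: subtract -4/3×row2 = (1, 0, 0)
  row 1: subtract 5/2×row2 = (0, 1, 0)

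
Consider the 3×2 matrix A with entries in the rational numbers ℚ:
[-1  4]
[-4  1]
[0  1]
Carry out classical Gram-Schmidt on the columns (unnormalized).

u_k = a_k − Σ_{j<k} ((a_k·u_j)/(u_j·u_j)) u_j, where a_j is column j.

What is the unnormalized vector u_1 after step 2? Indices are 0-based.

Step 1: u_0 = a_0 = (-1, -4, 0).
Step 2: u_1 = a_1 − (-8/17)·u_0 = (60/17, -15/17, 1).

u_1 = (60/17, -15/17, 1)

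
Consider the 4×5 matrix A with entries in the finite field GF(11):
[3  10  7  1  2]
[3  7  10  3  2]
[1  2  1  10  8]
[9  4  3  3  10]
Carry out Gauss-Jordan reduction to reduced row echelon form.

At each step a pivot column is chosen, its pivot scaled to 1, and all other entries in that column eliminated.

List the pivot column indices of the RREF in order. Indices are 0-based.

pivot(0,0)=3: scale R0 → (1, 7, 6, 4, 8)
  clear (1,0): R1 −= (3)R0 → (0, 8, 3, 2, 0)
  clear (2,0): R2 −= (1)R0 → (0, 6, 6, 6, 0)
  clear (3,0): R3 −= (9)R0 → (0, 7, 4, 0, 4)
pivot(1,1)=8: scale R1 → (0, 1, 10, 3, 0)
  clear (0,1): R0 −= (7)R1 → (1, 0, 2, 5, 8)
  clear (2,1): R2 −= (6)R1 → (0, 0, 1, 10, 0)
  clear (3,1): R3 −= (7)R1 → (0, 0, 0, 1, 4)
pivot(2,2)=1: scale R2 → (0, 0, 1, 10, 0)
  clear (0,2): R0 −= (2)R2 → (1, 0, 0, 7, 8)
  clear (1,2): R1 −= (10)R2 → (0, 1, 0, 2, 0)
pivot(3,3)=1: scale R3 → (0, 0, 0, 1, 4)
  clear (0,3): R0 −= (7)R3 → (1, 0, 0, 0, 2)
  clear (1,3): R1 −= (2)R3 → (0, 1, 0, 0, 3)
  clear (2,3): R2 −= (10)R3 → (0, 0, 1, 0, 4)

pivot columns: 0, 1, 2, 3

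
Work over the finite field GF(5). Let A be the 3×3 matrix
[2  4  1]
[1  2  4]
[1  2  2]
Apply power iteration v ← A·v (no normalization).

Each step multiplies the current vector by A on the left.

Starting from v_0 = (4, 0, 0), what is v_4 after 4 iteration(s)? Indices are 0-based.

v_4 = (0, 3, 2)

v_0 = (4, 0, 0).
v_1 = A·v_0 = (3, 4, 4).
v_2 = A·v_1 = (1, 2, 4).
v_3 = A·v_2 = (4, 1, 3).
v_4 = A·v_3 = (0, 3, 2).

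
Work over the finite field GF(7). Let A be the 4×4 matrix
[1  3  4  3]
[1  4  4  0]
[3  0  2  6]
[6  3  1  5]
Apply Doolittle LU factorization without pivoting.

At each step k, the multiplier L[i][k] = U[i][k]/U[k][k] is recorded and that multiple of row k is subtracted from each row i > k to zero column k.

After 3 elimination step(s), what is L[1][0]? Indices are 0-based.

Step 1: pivot at (0,0) is 1.
  row1 ← row1 − (1)·row0  ⇒  L[1][0]=1, U row1=(0, 1, 0, 4)
  row2 ← row2 − (3)·row0  ⇒  L[2][0]=3, U row2=(0, 5, 4, 4)
  row3 ← row3 − (6)·row0  ⇒  L[3][0]=6, U row3=(0, 6, 5, 1)
Step 2: pivot at (1,1) is 1.
  row2 ← row2 − (5)·row1  ⇒  L[2][1]=5, U row2=(0, 0, 4, 5)
  row3 ← row3 − (6)·row1  ⇒  L[3][1]=6, U row3=(0, 0, 5, 5)
Step 3: pivot at (2,2) is 4.
  row3 ← row3 − (3)·row2  ⇒  L[3][2]=3, U row3=(0, 0, 0, 4)

L[1][0] = 1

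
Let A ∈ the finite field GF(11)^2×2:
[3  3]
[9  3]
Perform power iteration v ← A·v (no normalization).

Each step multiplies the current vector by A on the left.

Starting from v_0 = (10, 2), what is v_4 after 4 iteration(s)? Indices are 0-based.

v_0 = (10, 2).
v_1 = A·v_0 = (3, 8).
v_2 = A·v_1 = (0, 7).
v_3 = A·v_2 = (10, 10).
v_4 = A·v_3 = (5, 10).

v_4 = (5, 10)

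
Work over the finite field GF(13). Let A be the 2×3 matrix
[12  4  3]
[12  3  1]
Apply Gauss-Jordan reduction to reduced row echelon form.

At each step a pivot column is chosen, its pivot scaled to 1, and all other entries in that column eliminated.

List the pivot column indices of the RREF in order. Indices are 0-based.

pivot columns: 0, 1

pivot(0,0)=12: scale R0 → (1, 9, 10)
  clear (1,0): R1 −= (12)R0 → (0, 12, 11)
pivot(1,1)=12: scale R1 → (0, 1, 2)
  clear (0,1): R0 −= (9)R1 → (1, 0, 5)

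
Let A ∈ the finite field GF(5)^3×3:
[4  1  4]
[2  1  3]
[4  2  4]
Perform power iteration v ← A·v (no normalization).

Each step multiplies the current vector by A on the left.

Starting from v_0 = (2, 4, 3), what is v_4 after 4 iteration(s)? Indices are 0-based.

v_4 = (2, 2, 2)

v_0 = (2, 4, 3).
v_1 = A·v_0 = (4, 2, 3).
v_2 = A·v_1 = (0, 4, 2).
v_3 = A·v_2 = (2, 0, 1).
v_4 = A·v_3 = (2, 2, 2).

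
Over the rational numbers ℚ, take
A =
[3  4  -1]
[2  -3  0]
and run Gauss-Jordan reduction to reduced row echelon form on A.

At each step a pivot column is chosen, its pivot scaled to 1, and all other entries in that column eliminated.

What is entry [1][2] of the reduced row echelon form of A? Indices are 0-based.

M[1][2] = -2/17

step 1: normalize row 0 (÷3) = (1, 4/3, -1/3)
  row 1: subtract 2×row0 = (0, -17/3, 2/3)
step 2: normalize row 1 (÷-17/3) = (0, 1, -2/17)
  row 0: subtract 4/3×row1 = (1, 0, -3/17)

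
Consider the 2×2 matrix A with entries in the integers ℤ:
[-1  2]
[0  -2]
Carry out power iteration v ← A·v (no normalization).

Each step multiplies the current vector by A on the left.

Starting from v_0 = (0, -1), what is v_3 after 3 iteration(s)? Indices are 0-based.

v_0 = (0, -1).
v_1 = A·v_0 = (-2, 2).
v_2 = A·v_1 = (6, -4).
v_3 = A·v_2 = (-14, 8).

v_3 = (-14, 8)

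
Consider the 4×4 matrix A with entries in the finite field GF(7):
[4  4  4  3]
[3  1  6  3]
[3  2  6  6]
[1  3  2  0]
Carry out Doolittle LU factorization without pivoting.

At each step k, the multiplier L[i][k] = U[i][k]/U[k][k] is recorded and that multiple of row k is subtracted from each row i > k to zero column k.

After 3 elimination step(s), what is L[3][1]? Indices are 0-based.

L[3][1] = 6

k=0: U[0][0]=4
  eliminate (1,0): mult=6, new row 1: (0, 5, 3, 6); set L[1][0]=6
  eliminate (2,0): mult=6, new row 2: (0, 6, 3, 2); set L[2][0]=6
  eliminate (3,0): mult=2, new row 3: (0, 2, 1, 1); set L[3][0]=2
k=1: U[1][1]=5
  eliminate (2,1): mult=4, new row 2: (0, 0, 5, 6); set L[2][1]=4
  eliminate (3,1): mult=6, new row 3: (0, 0, 4, 0); set L[3][1]=6
k=2: U[2][2]=5
  eliminate (3,2): mult=5, new row 3: (0, 0, 0, 5); set L[3][2]=5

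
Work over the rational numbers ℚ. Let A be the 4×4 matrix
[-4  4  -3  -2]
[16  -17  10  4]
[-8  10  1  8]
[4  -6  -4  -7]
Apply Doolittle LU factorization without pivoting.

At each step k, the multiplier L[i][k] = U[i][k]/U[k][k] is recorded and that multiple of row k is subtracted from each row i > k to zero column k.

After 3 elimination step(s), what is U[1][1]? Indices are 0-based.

U[1][1] = -1

k=0: U[0][0]=-4
  eliminate (1,0): mult=-4, new row 1: (0, -1, -2, -4); set L[1][0]=-4
  eliminate (2,0): mult=2, new row 2: (0, 2, 7, 12); set L[2][0]=2
  eliminate (3,0): mult=-1, new row 3: (0, -2, -7, -9); set L[3][0]=-1
k=1: U[1][1]=-1
  eliminate (2,1): mult=-2, new row 2: (0, 0, 3, 4); set L[2][1]=-2
  eliminate (3,1): mult=2, new row 3: (0, 0, -3, -1); set L[3][1]=2
k=2: U[2][2]=3
  eliminate (3,2): mult=-1, new row 3: (0, 0, 0, 3); set L[3][2]=-1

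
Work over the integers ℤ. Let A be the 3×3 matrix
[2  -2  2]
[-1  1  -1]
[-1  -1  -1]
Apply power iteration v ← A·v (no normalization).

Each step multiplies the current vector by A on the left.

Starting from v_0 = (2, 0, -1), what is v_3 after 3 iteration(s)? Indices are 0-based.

v_3 = (12, -6, -2)

v_0 = (2, 0, -1).
v_1 = A·v_0 = (2, -1, -1).
v_2 = A·v_1 = (4, -2, 0).
v_3 = A·v_2 = (12, -6, -2).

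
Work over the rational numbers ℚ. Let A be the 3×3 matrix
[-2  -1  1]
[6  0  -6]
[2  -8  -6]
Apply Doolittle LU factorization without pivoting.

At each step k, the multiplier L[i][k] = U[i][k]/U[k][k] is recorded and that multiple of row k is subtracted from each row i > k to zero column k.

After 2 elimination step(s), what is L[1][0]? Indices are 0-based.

L[1][0] = -3

Step 1: pivot at (0,0) is -2.
  row1 ← row1 − (-3)·row0  ⇒  L[1][0]=-3, U row1=(0, -3, -3)
  row2 ← row2 − (-1)·row0  ⇒  L[2][0]=-1, U row2=(0, -9, -5)
Step 2: pivot at (1,1) is -3.
  row2 ← row2 − (3)·row1  ⇒  L[2][1]=3, U row2=(0, 0, 4)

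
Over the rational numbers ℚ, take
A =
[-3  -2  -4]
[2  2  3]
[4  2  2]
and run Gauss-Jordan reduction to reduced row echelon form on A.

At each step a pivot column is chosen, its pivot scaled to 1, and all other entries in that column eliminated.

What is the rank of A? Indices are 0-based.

rank = 3

pivot(0,0)=-3: scale R0 → (1, 2/3, 4/3)
  clear (1,0): R1 −= (2)R0 → (0, 2/3, 1/3)
  clear (2,0): R2 −= (4)R0 → (0, -2/3, -10/3)
pivot(1,1)=2/3: scale R1 → (0, 1, 1/2)
  clear (0,1): R0 −= (2/3)R1 → (1, 0, 1)
  clear (2,1): R2 −= (-2/3)R1 → (0, 0, -3)
pivot(2,2)=-3: scale R2 → (0, 0, 1)
  clear (0,2): R0 −= (1)R2 → (1, 0, 0)
  clear (1,2): R1 −= (1/2)R2 → (0, 1, 0)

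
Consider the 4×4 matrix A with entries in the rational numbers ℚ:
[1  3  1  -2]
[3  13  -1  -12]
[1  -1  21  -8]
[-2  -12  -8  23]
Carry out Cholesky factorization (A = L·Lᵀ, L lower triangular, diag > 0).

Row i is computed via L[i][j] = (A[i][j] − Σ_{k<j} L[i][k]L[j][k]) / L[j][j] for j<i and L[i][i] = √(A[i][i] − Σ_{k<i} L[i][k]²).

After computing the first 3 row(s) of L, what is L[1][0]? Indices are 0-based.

Step 1: L[0][0] = √(1) = 1.
  L[1][0] = (3) / L[0][0] = 3.
Step 2: L[1][1] = √(4) = 2.
  L[2][0] = (1) / L[0][0] = 1.
  L[2][1] = (-4) / L[1][1] = -2.
Step 3: L[2][2] = √(16) = 4.

L[1][0] = 3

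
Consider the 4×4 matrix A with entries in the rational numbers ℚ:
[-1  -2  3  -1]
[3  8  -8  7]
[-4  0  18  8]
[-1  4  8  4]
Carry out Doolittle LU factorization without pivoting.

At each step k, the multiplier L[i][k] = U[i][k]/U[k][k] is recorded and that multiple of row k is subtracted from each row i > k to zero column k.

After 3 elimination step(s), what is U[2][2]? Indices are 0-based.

U[2][2] = 2

Step 1: pivot at (0,0) is -1.
  row1 ← row1 − (-3)·row0  ⇒  L[1][0]=-3, U row1=(0, 2, 1, 4)
  row2 ← row2 − (4)·row0  ⇒  L[2][0]=4, U row2=(0, 8, 6, 12)
  row3 ← row3 − (1)·row0  ⇒  L[3][0]=1, U row3=(0, 6, 5, 5)
Step 2: pivot at (1,1) is 2.
  row2 ← row2 − (4)·row1  ⇒  L[2][1]=4, U row2=(0, 0, 2, -4)
  row3 ← row3 − (3)·row1  ⇒  L[3][1]=3, U row3=(0, 0, 2, -7)
Step 3: pivot at (2,2) is 2.
  row3 ← row3 − (1)·row2  ⇒  L[3][2]=1, U row3=(0, 0, 0, -3)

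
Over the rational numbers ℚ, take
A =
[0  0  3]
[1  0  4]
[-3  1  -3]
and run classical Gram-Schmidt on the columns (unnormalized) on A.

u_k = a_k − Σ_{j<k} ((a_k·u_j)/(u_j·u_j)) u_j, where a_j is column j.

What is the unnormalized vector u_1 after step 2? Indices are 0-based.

Step 1: u_0 = a_0 = (0, 1, -3).
Step 2: u_1 = a_1 − (-3/10)·u_0 = (0, 3/10, 1/10).

u_1 = (0, 3/10, 1/10)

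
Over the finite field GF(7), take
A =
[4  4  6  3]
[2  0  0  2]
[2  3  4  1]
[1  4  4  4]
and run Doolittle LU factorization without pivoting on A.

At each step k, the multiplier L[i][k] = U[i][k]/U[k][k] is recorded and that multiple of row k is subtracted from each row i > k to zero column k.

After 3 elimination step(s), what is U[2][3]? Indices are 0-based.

[col 0] pivot 4
  R1 -= 4*R0 → (0, 5, 4, 4)  (L[1][0] := 4)
  R2 -= 4*R0 → (0, 1, 1, 3)  (L[2][0] := 4)
  R3 -= 2*R0 → (0, 3, 6, 5)  (L[3][0] := 2)
[col 1] pivot 5
  R2 -= 3*R1 → (0, 0, 3, 5)  (L[2][1] := 3)
  R3 -= 2*R1 → (0, 0, 5, 4)  (L[3][1] := 2)
[col 2] pivot 3
  R3 -= 4*R2 → (0, 0, 0, 5)  (L[3][2] := 4)

U[2][3] = 5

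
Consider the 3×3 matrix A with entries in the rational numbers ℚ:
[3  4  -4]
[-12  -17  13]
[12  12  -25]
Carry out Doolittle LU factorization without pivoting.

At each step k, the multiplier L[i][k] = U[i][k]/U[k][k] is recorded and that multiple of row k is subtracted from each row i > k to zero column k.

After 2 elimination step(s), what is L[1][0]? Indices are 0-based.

L[1][0] = -4

k=0: U[0][0]=3
  eliminate (1,0): mult=-4, new row 1: (0, -1, -3); set L[1][0]=-4
  eliminate (2,0): mult=4, new row 2: (0, -4, -9); set L[2][0]=4
k=1: U[1][1]=-1
  eliminate (2,1): mult=4, new row 2: (0, 0, 3); set L[2][1]=4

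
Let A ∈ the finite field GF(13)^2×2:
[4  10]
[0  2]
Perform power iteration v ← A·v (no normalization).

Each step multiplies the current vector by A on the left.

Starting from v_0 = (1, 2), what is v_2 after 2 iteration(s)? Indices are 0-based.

v_2 = (6, 8)

v_0 = (1, 2).
v_1 = A·v_0 = (11, 4).
v_2 = A·v_1 = (6, 8).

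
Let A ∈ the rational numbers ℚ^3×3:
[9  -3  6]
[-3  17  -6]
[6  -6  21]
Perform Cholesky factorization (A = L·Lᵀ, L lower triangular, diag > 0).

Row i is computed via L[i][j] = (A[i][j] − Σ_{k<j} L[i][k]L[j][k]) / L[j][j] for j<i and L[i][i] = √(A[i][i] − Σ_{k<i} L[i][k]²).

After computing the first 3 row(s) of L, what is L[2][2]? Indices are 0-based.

L[2][2] = 4

Step 1: L[0][0] = √(9) = 3.
  L[1][0] = (-3) / L[0][0] = -1.
Step 2: L[1][1] = √(16) = 4.
  L[2][0] = (6) / L[0][0] = 2.
  L[2][1] = (-4) / L[1][1] = -1.
Step 3: L[2][2] = √(16) = 4.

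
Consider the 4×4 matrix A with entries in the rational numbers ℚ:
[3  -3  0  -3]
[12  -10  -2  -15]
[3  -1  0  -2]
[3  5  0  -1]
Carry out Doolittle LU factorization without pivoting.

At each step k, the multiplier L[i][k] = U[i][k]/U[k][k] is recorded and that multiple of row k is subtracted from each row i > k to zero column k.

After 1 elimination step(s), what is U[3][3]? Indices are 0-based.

U[3][3] = 2

Step 1: pivot at (0,0) is 3.
  row1 ← row1 − (4)·row0  ⇒  L[1][0]=4, U row1=(0, 2, -2, -3)
  row2 ← row2 − (1)·row0  ⇒  L[2][0]=1, U row2=(0, 2, 0, 1)
  row3 ← row3 − (1)·row0  ⇒  L[3][0]=1, U row3=(0, 8, 0, 2)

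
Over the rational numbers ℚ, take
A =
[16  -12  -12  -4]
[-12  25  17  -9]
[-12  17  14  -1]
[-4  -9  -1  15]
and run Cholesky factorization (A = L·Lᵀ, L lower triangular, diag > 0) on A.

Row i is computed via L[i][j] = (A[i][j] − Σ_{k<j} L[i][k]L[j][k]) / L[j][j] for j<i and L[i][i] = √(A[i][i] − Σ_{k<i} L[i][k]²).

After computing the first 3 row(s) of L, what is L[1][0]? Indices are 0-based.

L[1][0] = -3

Step 1: L[0][0] = √(16) = 4.
  L[1][0] = (-12) / L[0][0] = -3.
Step 2: L[1][1] = √(16) = 4.
  L[2][0] = (-12) / L[0][0] = -3.
  L[2][1] = (8) / L[1][1] = 2.
Step 3: L[2][2] = √(1) = 1.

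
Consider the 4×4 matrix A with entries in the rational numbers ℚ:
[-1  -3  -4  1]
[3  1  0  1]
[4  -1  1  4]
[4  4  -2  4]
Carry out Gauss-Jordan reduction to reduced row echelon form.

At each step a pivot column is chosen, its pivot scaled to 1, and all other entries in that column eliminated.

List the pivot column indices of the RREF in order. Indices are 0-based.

pivot columns: 0, 1, 2, 3

pivot(0,0)=-1: scale R0 → (1, 3, 4, -1)
  clear (1,0): R1 −= (3)R0 → (0, -8, -12, 4)
  clear (2,0): R2 −= (4)R0 → (0, -13, -15, 8)
  clear (3,0): R3 −= (4)R0 → (0, -8, -18, 8)
pivot(1,1)=-8: scale R1 → (0, 1, 3/2, -1/2)
  clear (0,1): R0 −= (3)R1 → (1, 0, -1/2, 1/2)
  clear (2,1): R2 −= (-13)R1 → (0, 0, 9/2, 3/2)
  clear (3,1): R3 −= (-8)R1 → (0, 0, -6, 4)
pivot(2,2)=9/2: scale R2 → (0, 0, 1, 1/3)
  clear (0,2): R0 −= (-1/2)R2 → (1, 0, 0, 2/3)
  clear (1,2): R1 −= (3/2)R2 → (0, 1, 0, -1)
  clear (3,2): R3 −= (-6)R2 → (0, 0, 0, 6)
pivot(3,3)=6: scale R3 → (0, 0, 0, 1)
  clear (0,3): R0 −= (2/3)R3 → (1, 0, 0, 0)
  clear (1,3): R1 −= (-1)R3 → (0, 1, 0, 0)
  clear (2,3): R2 −= (1/3)R3 → (0, 0, 1, 0)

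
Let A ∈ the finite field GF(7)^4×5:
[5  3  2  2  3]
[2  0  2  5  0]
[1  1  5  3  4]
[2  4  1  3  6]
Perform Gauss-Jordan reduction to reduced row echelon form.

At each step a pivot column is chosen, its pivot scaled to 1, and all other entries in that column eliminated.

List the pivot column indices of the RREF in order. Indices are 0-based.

step 1: normalize row 0 (÷5) = (1, 2, 6, 6, 2)
  row 1: subtract 2×row0 = (0, 3, 4, 0, 3)
  row 2: subtract 1×row0 = (0, 6, 6, 4, 2)
  row 3: subtract 2×row0 = (0, 0, 3, 5, 2)
step 2: normalize row 1 (÷3) = (0, 1, 6, 0, 1)
  row 0: subtract 2×row1 = (1, 0, 1, 6, 0)
  row 2: subtract 6×row1 = (0, 0, 5, 4, 3)
step 3: normalize row 2 (÷5) = (0, 0, 1, 5, 2)
  row 0: subtract 1×row2 = (1, 0, 0, 1, 5)
  row 1: subtract 6×row2 = (0, 1, 0, 5, 3)
  row 3: subtract 3×row2 = (0, 0, 0, 4, 3)
step 4: normalize row 3 (÷4) = (0, 0, 0, 1, 6)
  row 0: subtract 1×row3 = (1, 0, 0, 0, 6)
  row 1: subtract 5×row3 = (0, 1, 0, 0, 1)
  row 2: subtract 5×row3 = (0, 0, 1, 0, 0)

pivot columns: 0, 1, 2, 3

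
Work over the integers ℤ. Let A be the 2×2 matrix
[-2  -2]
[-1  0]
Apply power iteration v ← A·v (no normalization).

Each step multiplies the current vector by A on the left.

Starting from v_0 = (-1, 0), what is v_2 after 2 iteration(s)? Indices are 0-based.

v_2 = (-6, -2)

v_0 = (-1, 0).
v_1 = A·v_0 = (2, 1).
v_2 = A·v_1 = (-6, -2).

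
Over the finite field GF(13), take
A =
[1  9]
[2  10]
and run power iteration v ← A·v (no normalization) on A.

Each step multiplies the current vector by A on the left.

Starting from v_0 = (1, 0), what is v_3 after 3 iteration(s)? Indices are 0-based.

v_0 = (1, 0).
v_1 = A·v_0 = (1, 2).
v_2 = A·v_1 = (6, 9).
v_3 = A·v_2 = (9, 11).

v_3 = (9, 11)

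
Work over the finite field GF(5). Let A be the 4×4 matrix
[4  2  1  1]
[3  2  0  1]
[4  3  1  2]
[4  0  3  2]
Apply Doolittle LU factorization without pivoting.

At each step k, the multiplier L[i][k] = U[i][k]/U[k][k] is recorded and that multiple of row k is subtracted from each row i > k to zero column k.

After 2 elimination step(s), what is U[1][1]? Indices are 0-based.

[col 0] pivot 4
  R1 -= 2*R0 → (0, 3, 3, 4)  (L[1][0] := 2)
  R2 -= 1*R0 → (0, 1, 0, 1)  (L[2][0] := 1)
  R3 -= 1*R0 → (0, 3, 2, 1)  (L[3][0] := 1)
[col 1] pivot 3
  R2 -= 2*R1 → (0, 0, 4, 3)  (L[2][1] := 2)
  R3 -= 1*R1 → (0, 0, 4, 2)  (L[3][1] := 1)

U[1][1] = 3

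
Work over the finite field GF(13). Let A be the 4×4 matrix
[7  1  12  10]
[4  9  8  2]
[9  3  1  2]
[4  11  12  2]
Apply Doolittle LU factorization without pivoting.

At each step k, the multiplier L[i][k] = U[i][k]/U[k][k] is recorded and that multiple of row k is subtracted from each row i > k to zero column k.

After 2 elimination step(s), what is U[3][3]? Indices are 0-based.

[col 0] pivot 7
  R1 -= 8*R0 → (0, 1, 3, 0)  (L[1][0] := 8)
  R2 -= 5*R0 → (0, 11, 6, 4)  (L[2][0] := 5)
  R3 -= 8*R0 → (0, 3, 7, 0)  (L[3][0] := 8)
[col 1] pivot 1
  R2 -= 11*R1 → (0, 0, 12, 4)  (L[2][1] := 11)
  R3 -= 3*R1 → (0, 0, 11, 0)  (L[3][1] := 3)

U[3][3] = 0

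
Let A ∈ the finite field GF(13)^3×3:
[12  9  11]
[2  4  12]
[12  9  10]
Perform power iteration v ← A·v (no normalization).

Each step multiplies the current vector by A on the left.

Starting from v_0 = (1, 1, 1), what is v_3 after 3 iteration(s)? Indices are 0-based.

v_3 = (10, 12, 12)

v_0 = (1, 1, 1).
v_1 = A·v_0 = (6, 5, 5).
v_2 = A·v_1 = (3, 1, 11).
v_3 = A·v_2 = (10, 12, 12).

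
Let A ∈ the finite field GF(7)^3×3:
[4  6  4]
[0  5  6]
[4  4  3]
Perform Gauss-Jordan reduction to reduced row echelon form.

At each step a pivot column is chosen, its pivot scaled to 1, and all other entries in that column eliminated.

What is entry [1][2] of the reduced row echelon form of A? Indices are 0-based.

M[1][2] = 4

[1] R0 /= 4  ⇒  (1, 5, 1)
     R2 -= 4·R0  ⇒  (0, 5, 6)
[2] R1 /= 5  ⇒  (0, 1, 4)
     R0 -= 5·R1  ⇒  (1, 0, 2)
     R2 -= 5·R1  ⇒  (0, 0, 0)
column 2 empty below row 2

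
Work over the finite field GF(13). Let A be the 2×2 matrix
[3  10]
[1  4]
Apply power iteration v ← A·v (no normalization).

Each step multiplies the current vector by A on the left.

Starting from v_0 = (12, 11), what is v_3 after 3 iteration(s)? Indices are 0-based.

v_3 = (12, 8)

v_0 = (12, 11).
v_1 = A·v_0 = (3, 4).
v_2 = A·v_1 = (10, 6).
v_3 = A·v_2 = (12, 8).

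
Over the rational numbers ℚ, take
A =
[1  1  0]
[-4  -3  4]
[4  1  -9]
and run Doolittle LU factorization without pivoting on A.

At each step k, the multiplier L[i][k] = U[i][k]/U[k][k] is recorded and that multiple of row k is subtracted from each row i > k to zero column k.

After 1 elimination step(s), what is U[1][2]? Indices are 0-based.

[col 0] pivot 1
  R1 -= -4*R0 → (0, 1, 4)  (L[1][0] := -4)
  R2 -= 4*R0 → (0, -3, -9)  (L[2][0] := 4)

U[1][2] = 4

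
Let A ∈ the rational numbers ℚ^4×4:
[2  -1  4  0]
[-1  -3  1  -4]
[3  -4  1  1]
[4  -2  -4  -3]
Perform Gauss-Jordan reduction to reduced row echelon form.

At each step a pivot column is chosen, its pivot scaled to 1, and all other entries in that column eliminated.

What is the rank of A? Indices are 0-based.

rank = 4

pivot(0,0)=2: scale R0 → (1, -1/2, 2, 0)
  clear (1,0): R1 −= (-1)R0 → (0, -7/2, 3, -4)
  clear (2,0): R2 −= (3)R0 → (0, -5/2, -5, 1)
  clear (3,0): R3 −= (4)R0 → (0, 0, -12, -3)
pivot(1,1)=-7/2: scale R1 → (0, 1, -6/7, 8/7)
  clear (0,1): R0 −= (-1/2)R1 → (1, 0, 11/7, 4/7)
  clear (2,1): R2 −= (-5/2)R1 → (0, 0, -50/7, 27/7)
pivot(2,2)=-50/7: scale R2 → (0, 0, 1, -27/50)
  clear (0,2): R0 −= (11/7)R2 → (1, 0, 0, 71/50)
  clear (1,2): R1 −= (-6/7)R2 → (0, 1, 0, 17/25)
  clear (3,2): R3 −= (-12)R2 → (0, 0, 0, -237/25)
pivot(3,3)=-237/25: scale R3 → (0, 0, 0, 1)
  clear (0,3): R0 −= (71/50)R3 → (1, 0, 0, 0)
  clear (1,3): R1 −= (17/25)R3 → (0, 1, 0, 0)
  clear (2,3): R2 −= (-27/50)R3 → (0, 0, 1, 0)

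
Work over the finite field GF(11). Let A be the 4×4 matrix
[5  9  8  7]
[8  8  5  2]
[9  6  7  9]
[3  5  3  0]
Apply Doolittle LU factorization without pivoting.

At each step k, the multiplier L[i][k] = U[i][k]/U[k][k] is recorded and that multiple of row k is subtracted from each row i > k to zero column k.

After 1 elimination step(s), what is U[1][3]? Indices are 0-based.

[col 0] pivot 5
  R1 -= 6*R0 → (0, 9, 1, 4)  (L[1][0] := 6)
  R2 -= 4*R0 → (0, 3, 8, 3)  (L[2][0] := 4)
  R3 -= 5*R0 → (0, 4, 7, 9)  (L[3][0] := 5)

U[1][3] = 4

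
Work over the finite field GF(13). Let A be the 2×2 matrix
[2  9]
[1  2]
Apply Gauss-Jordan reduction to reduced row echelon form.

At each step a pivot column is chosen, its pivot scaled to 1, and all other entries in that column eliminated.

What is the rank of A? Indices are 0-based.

[1] R0 /= 2  ⇒  (1, 11)
     R1 -= 1·R0  ⇒  (0, 4)
[2] R1 /= 4  ⇒  (0, 1)
     R0 -= 11·R1  ⇒  (1, 0)

rank = 2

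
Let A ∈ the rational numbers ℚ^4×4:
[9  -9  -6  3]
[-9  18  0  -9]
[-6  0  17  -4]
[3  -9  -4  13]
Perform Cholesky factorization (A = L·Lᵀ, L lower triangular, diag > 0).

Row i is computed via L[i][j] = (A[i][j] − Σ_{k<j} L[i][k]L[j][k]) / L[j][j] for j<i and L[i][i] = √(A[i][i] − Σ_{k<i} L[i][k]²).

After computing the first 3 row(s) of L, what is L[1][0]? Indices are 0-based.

L[1][0] = -3

Step 1: L[0][0] = √(9) = 3.
  L[1][0] = (-9) / L[0][0] = -3.
Step 2: L[1][1] = √(9) = 3.
  L[2][0] = (-6) / L[0][0] = -2.
  L[2][1] = (-6) / L[1][1] = -2.
Step 3: L[2][2] = √(9) = 3.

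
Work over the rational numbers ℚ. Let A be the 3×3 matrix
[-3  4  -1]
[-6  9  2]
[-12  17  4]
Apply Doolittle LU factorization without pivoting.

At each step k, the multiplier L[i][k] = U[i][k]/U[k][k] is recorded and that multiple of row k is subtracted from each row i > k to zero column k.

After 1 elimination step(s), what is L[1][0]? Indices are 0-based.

L[1][0] = 2

[col 0] pivot -3
  R1 -= 2*R0 → (0, 1, 4)  (L[1][0] := 2)
  R2 -= 4*R0 → (0, 1, 8)  (L[2][0] := 4)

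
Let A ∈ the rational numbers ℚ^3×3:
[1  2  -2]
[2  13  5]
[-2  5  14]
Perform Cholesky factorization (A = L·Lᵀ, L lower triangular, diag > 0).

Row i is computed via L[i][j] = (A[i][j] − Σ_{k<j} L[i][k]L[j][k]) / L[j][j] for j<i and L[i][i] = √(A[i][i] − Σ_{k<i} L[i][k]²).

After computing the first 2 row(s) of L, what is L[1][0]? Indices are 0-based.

L[1][0] = 2

Step 1: L[0][0] = √(1) = 1.
  L[1][0] = (2) / L[0][0] = 2.
Step 2: L[1][1] = √(9) = 3.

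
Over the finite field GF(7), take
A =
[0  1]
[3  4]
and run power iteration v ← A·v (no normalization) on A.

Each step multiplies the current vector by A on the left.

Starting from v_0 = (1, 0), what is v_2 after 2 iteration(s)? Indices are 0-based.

v_0 = (1, 0).
v_1 = A·v_0 = (0, 3).
v_2 = A·v_1 = (3, 5).

v_2 = (3, 5)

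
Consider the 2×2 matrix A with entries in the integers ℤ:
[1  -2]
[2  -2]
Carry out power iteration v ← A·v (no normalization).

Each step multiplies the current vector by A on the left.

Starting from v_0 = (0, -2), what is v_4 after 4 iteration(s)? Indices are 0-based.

v_4 = (12, 8)

v_0 = (0, -2).
v_1 = A·v_0 = (4, 4).
v_2 = A·v_1 = (-4, 0).
v_3 = A·v_2 = (-4, -8).
v_4 = A·v_3 = (12, 8).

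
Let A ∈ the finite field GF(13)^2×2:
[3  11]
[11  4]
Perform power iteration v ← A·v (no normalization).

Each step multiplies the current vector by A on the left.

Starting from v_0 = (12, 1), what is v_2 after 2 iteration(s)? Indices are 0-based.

v_2 = (12, 8)

v_0 = (12, 1).
v_1 = A·v_0 = (8, 6).
v_2 = A·v_1 = (12, 8).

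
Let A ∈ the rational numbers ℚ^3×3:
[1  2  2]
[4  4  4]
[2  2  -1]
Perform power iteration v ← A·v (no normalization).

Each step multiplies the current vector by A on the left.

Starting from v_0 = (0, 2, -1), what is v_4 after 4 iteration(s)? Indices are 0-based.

v_0 = (0, 2, -1).
v_1 = A·v_0 = (2, 4, 5).
v_2 = A·v_1 = (20, 44, 7).
v_3 = A·v_2 = (122, 284, 121).
v_4 = A·v_3 = (932, 2108, 691).

v_4 = (932, 2108, 691)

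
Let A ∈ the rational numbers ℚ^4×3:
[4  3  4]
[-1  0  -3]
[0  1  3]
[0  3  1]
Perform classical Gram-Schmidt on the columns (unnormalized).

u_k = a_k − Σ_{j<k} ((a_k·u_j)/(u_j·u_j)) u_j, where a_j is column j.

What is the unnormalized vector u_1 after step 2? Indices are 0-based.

Step 1: u_0 = a_0 = (4, -1, 0, 0).
Step 2: u_1 = a_1 − (12/17)·u_0 = (3/17, 12/17, 1, 3).

u_1 = (3/17, 12/17, 1, 3)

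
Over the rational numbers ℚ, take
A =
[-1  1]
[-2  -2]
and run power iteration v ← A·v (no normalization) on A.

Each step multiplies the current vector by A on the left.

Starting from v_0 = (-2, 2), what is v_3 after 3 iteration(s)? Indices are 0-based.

v_3 = (-4, 24)

v_0 = (-2, 2).
v_1 = A·v_0 = (4, 0).
v_2 = A·v_1 = (-4, -8).
v_3 = A·v_2 = (-4, 24).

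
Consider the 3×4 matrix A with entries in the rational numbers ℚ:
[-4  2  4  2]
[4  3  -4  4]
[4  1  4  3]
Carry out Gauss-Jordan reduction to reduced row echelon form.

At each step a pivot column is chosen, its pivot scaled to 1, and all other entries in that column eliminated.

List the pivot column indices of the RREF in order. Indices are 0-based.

[1] R0 /= -4  ⇒  (1, -1/2, -1, -1/2)
     R1 -= 4·R0  ⇒  (0, 5, 0, 6)
     R2 -= 4·R0  ⇒  (0, 3, 8, 5)
[2] R1 /= 5  ⇒  (0, 1, 0, 6/5)
     R0 -= -1/2·R1  ⇒  (1, 0, -1, 1/10)
     R2 -= 3·R1  ⇒  (0, 0, 8, 7/5)
[3] R2 /= 8  ⇒  (0, 0, 1, 7/40)
     R0 -= -1·R2  ⇒  (1, 0, 0, 11/40)

pivot columns: 0, 1, 2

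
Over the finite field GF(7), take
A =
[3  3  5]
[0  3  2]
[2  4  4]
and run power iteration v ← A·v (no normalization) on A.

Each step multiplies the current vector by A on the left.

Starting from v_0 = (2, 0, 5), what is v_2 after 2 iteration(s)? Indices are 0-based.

v_0 = (2, 0, 5).
v_1 = A·v_0 = (3, 3, 3).
v_2 = A·v_1 = (5, 1, 2).

v_2 = (5, 1, 2)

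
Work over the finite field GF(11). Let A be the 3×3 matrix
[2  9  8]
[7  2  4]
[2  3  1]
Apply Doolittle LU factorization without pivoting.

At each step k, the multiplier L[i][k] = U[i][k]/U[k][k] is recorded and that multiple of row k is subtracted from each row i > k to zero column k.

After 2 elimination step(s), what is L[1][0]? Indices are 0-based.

[col 0] pivot 2
  R1 -= 9*R0 → (0, 9, 9)  (L[1][0] := 9)
  R2 -= 1*R0 → (0, 5, 4)  (L[2][0] := 1)
[col 1] pivot 9
  R2 -= 3*R1 → (0, 0, 10)  (L[2][1] := 3)

L[1][0] = 9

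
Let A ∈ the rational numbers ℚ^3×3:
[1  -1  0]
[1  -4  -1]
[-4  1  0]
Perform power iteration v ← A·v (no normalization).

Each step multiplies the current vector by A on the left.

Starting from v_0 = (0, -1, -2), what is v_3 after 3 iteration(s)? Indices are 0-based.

v_3 = (17, 81, -2)

v_0 = (0, -1, -2).
v_1 = A·v_0 = (1, 6, -1).
v_2 = A·v_1 = (-5, -22, 2).
v_3 = A·v_2 = (17, 81, -2).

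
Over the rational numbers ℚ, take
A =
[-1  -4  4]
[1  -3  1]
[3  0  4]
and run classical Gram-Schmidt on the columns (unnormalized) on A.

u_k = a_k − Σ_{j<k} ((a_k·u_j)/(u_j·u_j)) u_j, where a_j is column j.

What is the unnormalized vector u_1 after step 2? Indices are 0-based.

Step 1: u_0 = a_0 = (-1, 1, 3).
Step 2: u_1 = a_1 − (1/11)·u_0 = (-43/11, -34/11, -3/11).

u_1 = (-43/11, -34/11, -3/11)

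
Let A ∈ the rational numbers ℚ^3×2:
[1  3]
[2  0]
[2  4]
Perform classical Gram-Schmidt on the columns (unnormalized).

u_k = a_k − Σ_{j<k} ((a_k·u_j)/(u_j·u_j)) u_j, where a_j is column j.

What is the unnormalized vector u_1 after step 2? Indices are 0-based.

u_1 = (16/9, -22/9, 14/9)

Step 1: u_0 = a_0 = (1, 2, 2).
Step 2: u_1 = a_1 − (11/9)·u_0 = (16/9, -22/9, 14/9).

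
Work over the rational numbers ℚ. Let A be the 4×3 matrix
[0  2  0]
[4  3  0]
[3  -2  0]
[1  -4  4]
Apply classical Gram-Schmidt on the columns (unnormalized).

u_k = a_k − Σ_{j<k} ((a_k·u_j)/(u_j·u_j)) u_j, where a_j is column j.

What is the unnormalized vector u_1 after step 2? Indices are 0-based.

u_1 = (2, 35/13, -29/13, -53/13)

Step 1: u_0 = a_0 = (0, 4, 3, 1).
Step 2: u_1 = a_1 − (1/13)·u_0 = (2, 35/13, -29/13, -53/13).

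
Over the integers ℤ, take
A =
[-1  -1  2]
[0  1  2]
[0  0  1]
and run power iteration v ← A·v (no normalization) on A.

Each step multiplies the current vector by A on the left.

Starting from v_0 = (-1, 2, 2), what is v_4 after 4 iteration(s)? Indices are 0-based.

v_4 = (-9, 18, 2)

v_0 = (-1, 2, 2).
v_1 = A·v_0 = (3, 6, 2).
v_2 = A·v_1 = (-5, 10, 2).
v_3 = A·v_2 = (-1, 14, 2).
v_4 = A·v_3 = (-9, 18, 2).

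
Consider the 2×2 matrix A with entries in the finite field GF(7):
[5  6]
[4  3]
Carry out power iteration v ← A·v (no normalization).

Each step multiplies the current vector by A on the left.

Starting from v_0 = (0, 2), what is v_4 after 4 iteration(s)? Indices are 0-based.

v_0 = (0, 2).
v_1 = A·v_0 = (5, 6).
v_2 = A·v_1 = (5, 3).
v_3 = A·v_2 = (1, 1).
v_4 = A·v_3 = (4, 0).

v_4 = (4, 0)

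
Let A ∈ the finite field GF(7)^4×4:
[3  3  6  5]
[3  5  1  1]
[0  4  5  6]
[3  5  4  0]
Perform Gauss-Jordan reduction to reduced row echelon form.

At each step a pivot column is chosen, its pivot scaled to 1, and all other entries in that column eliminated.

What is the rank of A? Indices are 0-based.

[1] R0 /= 3  ⇒  (1, 1, 2, 4)
     R1 -= 3·R0  ⇒  (0, 2, 2, 3)
     R3 -= 3·R0  ⇒  (0, 2, 5, 2)
[2] R1 /= 2  ⇒  (0, 1, 1, 5)
     R0 -= 1·R1  ⇒  (1, 0, 1, 6)
     R2 -= 4·R1  ⇒  (0, 0, 1, 0)
     R3 -= 2·R1  ⇒  (0, 0, 3, 6)
[3] R2 /= 1  ⇒  (0, 0, 1, 0)
     R0 -= 1·R2  ⇒  (1, 0, 0, 6)
     R1 -= 1·R2  ⇒  (0, 1, 0, 5)
     R3 -= 3·R2  ⇒  (0, 0, 0, 6)
[4] R3 /= 6  ⇒  (0, 0, 0, 1)
     R0 -= 6·R3  ⇒  (1, 0, 0, 0)
     R1 -= 5·R3  ⇒  (0, 1, 0, 0)

rank = 4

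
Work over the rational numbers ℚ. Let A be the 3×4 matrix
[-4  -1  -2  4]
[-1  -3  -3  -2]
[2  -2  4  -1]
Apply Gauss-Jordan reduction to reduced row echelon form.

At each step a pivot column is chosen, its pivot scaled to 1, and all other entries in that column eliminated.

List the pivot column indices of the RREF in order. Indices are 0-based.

pivot columns: 0, 1, 2

[1] R0 /= -4  ⇒  (1, 1/4, 1/2, -1)
     R1 -= -1·R0  ⇒  (0, -11/4, -5/2, -3)
     R2 -= 2·R0  ⇒  (0, -5/2, 3, 1)
[2] R1 /= -11/4  ⇒  (0, 1, 10/11, 12/11)
     R0 -= 1/4·R1  ⇒  (1, 0, 3/11, -14/11)
     R2 -= -5/2·R1  ⇒  (0, 0, 58/11, 41/11)
[3] R2 /= 58/11  ⇒  (0, 0, 1, 41/58)
     R0 -= 3/11·R2  ⇒  (1, 0, 0, -85/58)
     R1 -= 10/11·R2  ⇒  (0, 1, 0, 13/29)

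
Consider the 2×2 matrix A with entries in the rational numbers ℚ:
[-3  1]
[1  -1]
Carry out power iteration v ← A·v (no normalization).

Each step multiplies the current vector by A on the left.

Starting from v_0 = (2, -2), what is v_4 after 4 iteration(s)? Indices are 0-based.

v_4 = (328, -136)

v_0 = (2, -2).
v_1 = A·v_0 = (-8, 4).
v_2 = A·v_1 = (28, -12).
v_3 = A·v_2 = (-96, 40).
v_4 = A·v_3 = (328, -136).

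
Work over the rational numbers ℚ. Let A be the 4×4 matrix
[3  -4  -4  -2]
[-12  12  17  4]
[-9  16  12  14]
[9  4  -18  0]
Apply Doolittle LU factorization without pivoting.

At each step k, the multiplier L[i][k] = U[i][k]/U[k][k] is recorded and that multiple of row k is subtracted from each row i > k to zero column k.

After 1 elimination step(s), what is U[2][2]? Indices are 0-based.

U[2][2] = 0

k=0: U[0][0]=3
  eliminate (1,0): mult=-4, new row 1: (0, -4, 1, -4); set L[1][0]=-4
  eliminate (2,0): mult=-3, new row 2: (0, 4, 0, 8); set L[2][0]=-3
  eliminate (3,0): mult=3, new row 3: (0, 16, -6, 6); set L[3][0]=3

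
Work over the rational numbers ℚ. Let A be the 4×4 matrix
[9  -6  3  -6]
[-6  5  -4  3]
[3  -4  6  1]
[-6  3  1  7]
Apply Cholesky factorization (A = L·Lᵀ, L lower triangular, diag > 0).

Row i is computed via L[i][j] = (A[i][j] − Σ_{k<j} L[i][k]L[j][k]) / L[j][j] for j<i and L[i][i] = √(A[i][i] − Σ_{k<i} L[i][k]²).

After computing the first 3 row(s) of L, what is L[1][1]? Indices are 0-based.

L[1][1] = 1

Step 1: L[0][0] = √(9) = 3.
  L[1][0] = (-6) / L[0][0] = -2.
Step 2: L[1][1] = √(1) = 1.
  L[2][0] = (3) / L[0][0] = 1.
  L[2][1] = (-2) / L[1][1] = -2.
Step 3: L[2][2] = √(1) = 1.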